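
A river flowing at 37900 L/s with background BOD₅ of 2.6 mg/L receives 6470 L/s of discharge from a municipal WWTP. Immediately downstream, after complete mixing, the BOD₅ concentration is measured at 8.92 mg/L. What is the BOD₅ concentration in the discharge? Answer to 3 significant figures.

Mass balance: 37900·2.600 + 6470·Cₑ = 44370·8.920
→ Cₑ = (44370·8.920 − 37900·2.600) / 6470 = 45.94 mg/L.

45.9 mg/L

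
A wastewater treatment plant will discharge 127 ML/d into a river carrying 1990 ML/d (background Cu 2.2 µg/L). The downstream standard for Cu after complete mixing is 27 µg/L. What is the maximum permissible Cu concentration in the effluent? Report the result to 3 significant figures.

416 µg/L

At the limit, (Qr·Cr + Qe·Cₑ)/(Qr + Qe) = 27:
Cₑ = (2117·27 − 1990·2.200) / 127.0 = 415.6 µg/L.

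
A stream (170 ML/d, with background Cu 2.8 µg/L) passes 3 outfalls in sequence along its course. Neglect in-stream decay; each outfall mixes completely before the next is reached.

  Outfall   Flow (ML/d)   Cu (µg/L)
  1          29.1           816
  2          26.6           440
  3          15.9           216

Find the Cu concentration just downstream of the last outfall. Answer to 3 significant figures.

Outfall 1: combined Q = 199.1 ML/d; C = (170.0·2.800 + 29.10·816.0)/199.1 = 121.7 µg/L.
Outfall 2: combined Q = 225.7 ML/d; C = (199.1·121.7 + 26.60·440.0)/225.7 = 159.2 µg/L.
Outfall 3: combined Q = 241.6 ML/d; C = (225.7·159.2 + 15.90·216.0)/241.6 = 162.9 µg/L.

163 µg/L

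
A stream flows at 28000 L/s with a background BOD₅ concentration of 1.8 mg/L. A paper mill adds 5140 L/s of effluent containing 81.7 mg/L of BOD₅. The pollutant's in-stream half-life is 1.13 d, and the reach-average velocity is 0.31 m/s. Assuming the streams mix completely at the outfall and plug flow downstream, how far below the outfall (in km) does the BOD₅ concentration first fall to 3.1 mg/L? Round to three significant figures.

Conservation of mass: C = (28000·1.800 + 5140·81.70) / 33140 = 470300/33140 = 14.19 mg/L.
Half-life 1.13 d → k = ln 2 / 1.13 = 0.6134 d⁻¹.
Set 14.19·exp(−k·t) = 3.1 → t = ln(14.19/3.1)/k = 214300 s = 59.52 h.
Distance = v·t = 0.31·214300 = 66430 m = 66.43 km.

66.4 km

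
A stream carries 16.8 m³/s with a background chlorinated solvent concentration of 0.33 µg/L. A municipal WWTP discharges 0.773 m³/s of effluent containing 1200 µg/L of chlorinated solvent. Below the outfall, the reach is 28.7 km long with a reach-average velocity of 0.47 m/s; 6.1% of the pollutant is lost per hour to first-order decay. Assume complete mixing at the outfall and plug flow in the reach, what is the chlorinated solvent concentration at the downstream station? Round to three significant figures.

After mixing, C = (16.80·0.3300 + 0.7730·1200) / 17.57 = 933.1/17.57 = 53.10 µg/L.
Travel time t = 28.7·1000 / 0.47 = 61060 s = 16.96 h.
6.1%/h lost → k = −ln(1 − 0.061) = 0.06294 h⁻¹.
Decay over the reach: 53.10·exp(−kt) = 53.10·0.3438 = 18.26 µg/L.

18.3 µg/L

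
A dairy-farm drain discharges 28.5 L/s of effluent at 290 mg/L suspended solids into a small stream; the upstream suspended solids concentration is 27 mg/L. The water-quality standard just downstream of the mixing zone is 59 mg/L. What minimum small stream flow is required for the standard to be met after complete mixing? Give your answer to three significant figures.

Set C_mix = 59: (Q·27.00 + 28.50·290.0) / (Q + 28.50) = 59
→ Q = 28.50·(290.0 − 59)/(59 − 27.00) = 205.7 L/s.

206 L/s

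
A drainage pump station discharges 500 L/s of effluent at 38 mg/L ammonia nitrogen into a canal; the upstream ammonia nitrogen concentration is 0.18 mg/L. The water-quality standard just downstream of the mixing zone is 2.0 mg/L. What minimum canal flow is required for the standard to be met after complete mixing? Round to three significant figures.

9890 L/s

Set C_mix = 2.0: (Q·0.1800 + 500.0·38.00) / (Q + 500.0) = 2.0
→ Q = 500.0·(38.00 − 2.0)/(2.0 − 0.1800) = 9890 L/s.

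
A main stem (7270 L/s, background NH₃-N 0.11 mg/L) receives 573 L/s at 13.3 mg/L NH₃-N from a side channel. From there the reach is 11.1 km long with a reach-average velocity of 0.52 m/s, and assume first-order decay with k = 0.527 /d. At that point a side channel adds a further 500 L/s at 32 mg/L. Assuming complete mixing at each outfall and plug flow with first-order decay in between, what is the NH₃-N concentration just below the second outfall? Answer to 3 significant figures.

2.80 mg/L

Flow-weighted average: C = (7270·0.1100 + 573.0·13.30) / 7843 = 8421/7843 = 1.074 mg/L; combined flow 7843 L/s.
Travel time t = 11.1·1000 / 0.52 = 21350 s = 5.929 h.
Applying C = C₀e^(−kt): 1.074 × 0.8779 = 0.9426 mg/L.
At the second outfall, C = (7843·0.9426 + 500.0·32.00) / (7843 + 500.0) = 2.804 mg/L.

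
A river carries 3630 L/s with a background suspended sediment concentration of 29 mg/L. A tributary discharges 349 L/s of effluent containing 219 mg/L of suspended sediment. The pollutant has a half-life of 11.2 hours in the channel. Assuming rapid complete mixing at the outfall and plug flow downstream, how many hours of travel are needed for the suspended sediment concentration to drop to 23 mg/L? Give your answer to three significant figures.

11.1 h

Mixed concentration C = ΣQC/ΣQ = (3630·29.00 + 349.0·219.0) / 3979 = 181700/3979 = 45.66 mg/L.
Half-life 11.2 h → k = ln 2 / 11.2 = 0.06189 h⁻¹ = 1.485 d⁻¹.
45.66·exp(−k·t) = 23 → t = ln(45.66/23)/k = 39890 s = 11.08 h.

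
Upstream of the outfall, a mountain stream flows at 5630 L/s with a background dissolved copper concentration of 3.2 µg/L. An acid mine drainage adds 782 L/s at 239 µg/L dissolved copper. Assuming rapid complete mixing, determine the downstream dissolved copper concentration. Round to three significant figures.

Conservation of mass: C = (5630·3.200 + 782.0·239.0) / 6412 = 204900/6412 = 31.96 µg/L.

32.0 µg/L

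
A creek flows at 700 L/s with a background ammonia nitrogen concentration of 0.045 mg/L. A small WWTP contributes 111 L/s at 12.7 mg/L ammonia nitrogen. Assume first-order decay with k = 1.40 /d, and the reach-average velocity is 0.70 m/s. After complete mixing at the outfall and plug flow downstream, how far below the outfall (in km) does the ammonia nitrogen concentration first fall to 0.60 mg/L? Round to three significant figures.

Flow-weighted average: C = (700.0·0.04500 + 111.0·12.70) / 811.0 = 1441/811.0 = 1.777 mg/L.
Set 1.777·exp(−k·t) = 0.60 → t = ln(1.777/0.60)/k = 67010 s = 18.61 h.
Distance = v·t = 0.70·67010 = 46910 m = 46.91 km.

46.9 km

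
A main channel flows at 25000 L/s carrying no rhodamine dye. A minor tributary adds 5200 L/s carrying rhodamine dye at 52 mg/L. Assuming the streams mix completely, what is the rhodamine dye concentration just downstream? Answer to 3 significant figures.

8.95 mg/L

Mass balance: C = (25000·0 + 5200·52.00) / 30200 = 270400/30200 = 8.954 mg/L.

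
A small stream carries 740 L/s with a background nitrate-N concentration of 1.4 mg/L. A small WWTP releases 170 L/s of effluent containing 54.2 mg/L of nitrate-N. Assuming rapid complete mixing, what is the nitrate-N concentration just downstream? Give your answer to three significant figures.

11.3 mg/L

Conservation of mass: C = (740.0·1.400 + 170.0·54.20) / 910.0 = 10250/910.0 = 11.26 mg/L.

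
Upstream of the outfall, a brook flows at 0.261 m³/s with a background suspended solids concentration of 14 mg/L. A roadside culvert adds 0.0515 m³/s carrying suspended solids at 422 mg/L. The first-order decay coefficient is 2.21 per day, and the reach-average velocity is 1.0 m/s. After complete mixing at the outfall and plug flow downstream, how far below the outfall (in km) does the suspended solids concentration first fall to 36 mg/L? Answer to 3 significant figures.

31.8 km

Flow-weighted average: C = (0.2610·14.00 + 0.05150·422.0) / 0.3125 = 25.39/0.3125 = 81.24 mg/L.
Set 81.24·exp(−k·t) = 36 → t = ln(81.24/36)/k = 31820 s = 8.838 h.
Distance = v·t = 1.0·31820 = 31820 m = 31.82 km.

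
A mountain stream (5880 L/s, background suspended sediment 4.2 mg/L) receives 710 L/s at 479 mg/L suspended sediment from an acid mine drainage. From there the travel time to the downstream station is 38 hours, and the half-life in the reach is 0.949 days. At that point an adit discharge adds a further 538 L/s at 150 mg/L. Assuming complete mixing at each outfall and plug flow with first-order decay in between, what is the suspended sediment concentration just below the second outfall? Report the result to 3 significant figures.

27.4 mg/L

Conservation of mass: C = (5880·4.200 + 710.0·479.0) / 6590 = 364800/6590 = 55.35 mg/L; combined flow 6590 L/s.
Half-life 0.949 d → k = ln 2 / 0.949 = 0.7304 d⁻¹.
First-order decay: C = 55.35·exp(−k·t) = 55.35·0.3146 = 17.41 mg/L.
At the second outfall, C = (6590·17.41 + 538.0·150.0) / (6590 + 538.0) = 27.42 mg/L.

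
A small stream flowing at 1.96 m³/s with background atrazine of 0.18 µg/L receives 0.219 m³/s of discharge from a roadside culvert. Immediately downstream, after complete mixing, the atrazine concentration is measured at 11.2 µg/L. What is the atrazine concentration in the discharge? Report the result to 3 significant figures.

Mass balance: 1.960·0.1800 + 0.2190·Cₑ = 2.179·11.20
→ Cₑ = (2.179·11.20 − 1.960·0.1800) / 0.2190 = 109.8 µg/L.

110 µg/L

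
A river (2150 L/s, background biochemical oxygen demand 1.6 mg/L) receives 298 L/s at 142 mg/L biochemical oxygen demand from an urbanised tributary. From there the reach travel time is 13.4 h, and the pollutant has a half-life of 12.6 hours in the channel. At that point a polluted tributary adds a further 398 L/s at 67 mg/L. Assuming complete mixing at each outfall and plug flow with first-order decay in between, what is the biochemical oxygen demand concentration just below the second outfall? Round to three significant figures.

17.1 mg/L

After mixing, C = (2150·1.600 + 298.0·142.0) / 2448 = 45760/2448 = 18.69 mg/L; combined flow 2448 L/s.
Half-life 12.6 h → k = ln 2 / 12.6 = 0.05501 h⁻¹ = 1.320 d⁻¹.
Decay over the reach: 18.69·exp(−kt) = 18.69·0.4785 = 8.943 mg/L.
Second outfall: C = (2448·8.943 + 398.0·67.00)/2846 = 17.06 mg/L.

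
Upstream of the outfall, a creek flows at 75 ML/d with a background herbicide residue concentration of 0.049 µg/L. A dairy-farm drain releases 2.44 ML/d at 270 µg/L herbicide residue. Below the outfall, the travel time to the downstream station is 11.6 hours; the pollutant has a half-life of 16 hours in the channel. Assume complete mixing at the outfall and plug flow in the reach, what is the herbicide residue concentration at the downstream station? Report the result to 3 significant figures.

After mixing, C = (75.00·0.04900 + 2.440·270.0) / 77.44 = 662.5/77.44 = 8.555 µg/L.
Half-life 16 h → k = ln 2 / 16 = 0.04332 h⁻¹ = 1.040 d⁻¹.
Applying C = C₀e^(−kt): 8.555 × 0.6050 = 5.176 µg/L.

5.18 µg/L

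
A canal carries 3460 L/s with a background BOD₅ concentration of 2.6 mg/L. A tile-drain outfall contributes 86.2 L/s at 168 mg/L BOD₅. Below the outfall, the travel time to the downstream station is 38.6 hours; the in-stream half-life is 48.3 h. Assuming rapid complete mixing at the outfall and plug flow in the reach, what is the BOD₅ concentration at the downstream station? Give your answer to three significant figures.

Conservation of mass: C = (3460·2.600 + 86.20·168.0) / 3546 = 23480/3546 = 6.620 mg/L.
Half-life 48.3 h → k = ln 2 / 48.3 = 0.01435 h⁻¹ = 0.3444 d⁻¹.
First-order decay: C = 6.620·exp(−k·t) = 6.620·0.5747 = 3.805 mg/L.

3.80 mg/L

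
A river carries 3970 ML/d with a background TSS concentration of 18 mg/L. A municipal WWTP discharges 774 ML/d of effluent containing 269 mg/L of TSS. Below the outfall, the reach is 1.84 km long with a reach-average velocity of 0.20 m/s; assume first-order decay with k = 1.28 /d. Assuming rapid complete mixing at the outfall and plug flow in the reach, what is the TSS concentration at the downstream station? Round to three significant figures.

Conservation of mass: C = (3970·18.00 + 774.0·269.0) / 4744 = 279700/4744 = 58.95 mg/L.
Travel time t = 1.84·1000 / 0.20 = 9200 s = 2.556 h.
After decay, C = 58.95 × e^(−kt) = 58.95 × 0.8726 = 51.44 mg/L.

51.4 mg/L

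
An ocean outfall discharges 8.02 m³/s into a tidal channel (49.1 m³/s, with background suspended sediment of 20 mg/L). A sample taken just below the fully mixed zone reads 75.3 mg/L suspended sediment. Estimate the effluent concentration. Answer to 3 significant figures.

414 mg/L

Mass balance: 49.10·20.00 + 8.020·Cₑ = 57.12·75.30
→ Cₑ = (57.12·75.30 − 49.10·20.00) / 8.020 = 413.9 mg/L.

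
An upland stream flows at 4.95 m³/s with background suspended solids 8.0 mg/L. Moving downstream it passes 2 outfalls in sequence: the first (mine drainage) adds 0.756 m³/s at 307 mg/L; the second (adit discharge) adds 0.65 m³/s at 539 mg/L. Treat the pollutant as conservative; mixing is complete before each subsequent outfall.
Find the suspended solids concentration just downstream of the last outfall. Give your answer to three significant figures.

97.9 mg/L

Below outfall 1: Q → 5.706 m³/s, C = (4.950·8.000 + 0.7560·307.0)/5.706 = 47.62 mg/L.
Below outfall 2: Q → 6.356 m³/s, C = (5.706·47.62 + 0.6500·539.0)/6.356 = 97.87 mg/L.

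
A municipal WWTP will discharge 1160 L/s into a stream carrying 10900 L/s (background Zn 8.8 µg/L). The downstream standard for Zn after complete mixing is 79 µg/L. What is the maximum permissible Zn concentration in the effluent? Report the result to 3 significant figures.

At the limit, (Qr·Cr + Qe·Cₑ)/(Qr + Qe) = 79:
Cₑ = (12060·79 − 10900·8.800) / 1160 = 738.6 µg/L.

739 µg/L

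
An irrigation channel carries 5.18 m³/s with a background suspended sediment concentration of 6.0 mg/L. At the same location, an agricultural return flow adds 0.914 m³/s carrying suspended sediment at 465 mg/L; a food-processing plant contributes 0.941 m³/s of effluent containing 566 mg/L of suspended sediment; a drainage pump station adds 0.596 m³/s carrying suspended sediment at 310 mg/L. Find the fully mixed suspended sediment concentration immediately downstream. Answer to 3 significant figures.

Mass balance: C = (5.180·6.000 + 0.9140·465.0 + 0.9410·566.0 + 0.5960·310.0) / 7.631 = 1173/7.631 = 153.8 mg/L.

154 mg/L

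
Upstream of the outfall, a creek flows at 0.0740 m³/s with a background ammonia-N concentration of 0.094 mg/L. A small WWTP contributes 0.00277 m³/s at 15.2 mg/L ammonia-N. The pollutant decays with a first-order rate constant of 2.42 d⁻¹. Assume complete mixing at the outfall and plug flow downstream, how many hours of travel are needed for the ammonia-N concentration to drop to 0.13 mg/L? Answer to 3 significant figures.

Mixed concentration C = ΣQC/ΣQ = (0.07400·0.09400 + 0.002770·15.20) / 0.07677 = 0.04906/0.07677 = 0.6391 mg/L.
0.6391·exp(−k·t) = 0.13 → t = ln(0.6391/0.13)/k = 56850 s = 15.79 h.

15.8 h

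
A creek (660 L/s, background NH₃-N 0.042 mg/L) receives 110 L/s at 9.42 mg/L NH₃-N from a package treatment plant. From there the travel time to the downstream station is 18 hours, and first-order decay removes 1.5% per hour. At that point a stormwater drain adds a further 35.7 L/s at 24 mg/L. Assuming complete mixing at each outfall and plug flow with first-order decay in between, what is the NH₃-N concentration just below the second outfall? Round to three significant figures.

Mass balance: C = (660.0·0.04200 + 110.0·9.420) / 770.0 = 1064/770.0 = 1.382 mg/L; combined flow 770.0 L/s.
1.5%/h lost → k = −ln(1 − 0.015) = 0.01511 h⁻¹.
Decay over the reach: 1.382·exp(−kt) = 1.382·0.7618 = 1.053 mg/L.
Second outfall: C = (770.0·1.053 + 35.70·24.00)/805.7 = 2.069 mg/L.

2.07 mg/L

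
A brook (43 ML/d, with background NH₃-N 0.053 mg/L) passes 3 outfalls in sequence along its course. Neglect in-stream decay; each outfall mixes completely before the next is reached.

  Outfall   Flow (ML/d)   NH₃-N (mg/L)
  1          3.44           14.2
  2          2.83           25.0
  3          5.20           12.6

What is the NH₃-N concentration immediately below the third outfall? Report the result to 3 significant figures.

3.44 mg/L

After outfall 1: Q = 43.00 + 3.440 = 46.44 ML/d; C = (43.00·0.05300 + 3.440·14.20)/46.44 = 1.101 mg/L.
After outfall 2: Q = 46.44 + 2.830 = 49.27 ML/d; C = (46.44·1.101 + 2.830·25.00)/49.27 = 2.474 mg/L.
After outfall 3: Q = 49.27 + 5.200 = 54.47 ML/d; C = (49.27·2.474 + 5.200·12.60)/54.47 = 3.440 mg/L.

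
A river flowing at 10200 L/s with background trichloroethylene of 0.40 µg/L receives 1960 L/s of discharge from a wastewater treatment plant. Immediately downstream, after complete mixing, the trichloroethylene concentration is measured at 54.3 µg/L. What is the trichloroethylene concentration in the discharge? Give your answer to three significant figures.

Mass balance: 10200·0.4000 + 1960·Cₑ = 12160·54.30
→ Cₑ = (12160·54.30 − 10200·0.4000) / 1960 = 334.8 µg/L.

335 µg/L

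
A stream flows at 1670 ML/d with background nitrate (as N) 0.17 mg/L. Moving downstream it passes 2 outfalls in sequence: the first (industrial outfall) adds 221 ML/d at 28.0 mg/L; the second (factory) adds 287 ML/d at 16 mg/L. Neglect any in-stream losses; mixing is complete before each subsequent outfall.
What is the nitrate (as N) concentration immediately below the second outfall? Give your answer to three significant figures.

5.08 mg/L

After outfall 1: Q = 1670 + 221.0 = 1891 ML/d; C = (1670·0.1700 + 221.0·28.00)/1891 = 3.422 mg/L.
After outfall 2: Q = 1891 + 287.0 = 2178 ML/d; C = (1891·3.422 + 287.0·16.00)/2178 = 5.080 mg/L.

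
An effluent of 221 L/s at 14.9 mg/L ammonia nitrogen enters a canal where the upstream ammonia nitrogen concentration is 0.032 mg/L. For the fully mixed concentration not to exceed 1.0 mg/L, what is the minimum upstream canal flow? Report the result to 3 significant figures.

3170 L/s

Set C_mix = 1.0: (Q·0.03200 + 221.0·14.90) / (Q + 221.0) = 1.0
→ Q = 221.0·(14.90 − 1.0)/(1.0 − 0.03200) = 3173 L/s.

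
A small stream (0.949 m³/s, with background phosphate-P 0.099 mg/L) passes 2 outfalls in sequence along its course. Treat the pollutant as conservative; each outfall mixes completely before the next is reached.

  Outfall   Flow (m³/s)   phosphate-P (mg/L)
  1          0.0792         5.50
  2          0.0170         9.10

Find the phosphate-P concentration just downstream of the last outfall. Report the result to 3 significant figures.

0.655 mg/L

Below outfall 1: Q → 1.028 m³/s, C = (0.9490·0.09900 + 0.07920·5.500)/1.028 = 0.5150 mg/L.
Below outfall 2: Q → 1.045 m³/s, C = (1.028·0.5150 + 0.01700·9.100)/1.045 = 0.6547 mg/L.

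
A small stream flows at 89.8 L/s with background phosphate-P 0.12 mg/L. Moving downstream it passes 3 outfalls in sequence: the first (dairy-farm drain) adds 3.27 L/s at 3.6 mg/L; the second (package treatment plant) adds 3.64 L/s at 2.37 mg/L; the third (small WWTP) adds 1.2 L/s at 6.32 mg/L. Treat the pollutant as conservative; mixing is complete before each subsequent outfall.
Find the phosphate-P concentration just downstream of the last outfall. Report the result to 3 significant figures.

0.396 mg/L

Outfall 1: combined Q = 93.07 L/s; C = (89.80·0.1200 + 3.270·3.600)/93.07 = 0.2423 mg/L.
Outfall 2: combined Q = 96.71 L/s; C = (93.07·0.2423 + 3.640·2.370)/96.71 = 0.3224 mg/L.
Outfall 3: combined Q = 97.91 L/s; C = (96.71·0.3224 + 1.200·6.320)/97.91 = 0.3959 mg/L.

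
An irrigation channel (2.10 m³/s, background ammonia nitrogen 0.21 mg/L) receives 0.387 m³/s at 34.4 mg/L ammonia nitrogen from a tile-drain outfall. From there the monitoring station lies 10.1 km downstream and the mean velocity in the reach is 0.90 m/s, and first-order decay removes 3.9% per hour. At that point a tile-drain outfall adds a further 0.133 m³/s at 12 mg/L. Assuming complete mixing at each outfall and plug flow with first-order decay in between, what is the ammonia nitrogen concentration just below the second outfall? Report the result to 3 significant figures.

After mixing, C = (2.100·0.2100 + 0.3870·34.40) / 2.487 = 13.75/2.487 = 5.530 mg/L; combined flow 2.487 m³/s.
Travel time t = 10.1·1000 / 0.90 = 11220 s = 3.117 h.
3.9%/h lost → k = −ln(1 − 0.039) = 0.03978 h⁻¹.
Decay over the reach: 5.530·exp(−kt) = 5.530·0.8834 = 4.885 mg/L.
Second outfall: C = (2.487·4.885 + 0.1330·12.00)/2.620 = 5.246 mg/L.

5.25 mg/L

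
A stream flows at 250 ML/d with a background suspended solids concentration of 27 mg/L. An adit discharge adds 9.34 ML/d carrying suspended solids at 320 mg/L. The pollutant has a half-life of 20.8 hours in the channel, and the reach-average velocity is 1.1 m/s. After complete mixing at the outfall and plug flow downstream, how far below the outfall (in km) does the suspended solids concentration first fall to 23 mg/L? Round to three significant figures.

Conservation of mass: C = (250.0·27.00 + 9.340·320.0) / 259.3 = 9739/259.3 = 37.55 mg/L.
Half-life 20.8 h → k = ln 2 / 20.8 = 0.03332 h⁻¹ = 0.7998 d⁻¹.
Set 37.55·exp(−k·t) = 23 → t = ln(37.55/23)/k = 52960 s = 14.71 h.
Distance = v·t = 1.1·52960 = 58260 m = 58.26 km.

58.3 km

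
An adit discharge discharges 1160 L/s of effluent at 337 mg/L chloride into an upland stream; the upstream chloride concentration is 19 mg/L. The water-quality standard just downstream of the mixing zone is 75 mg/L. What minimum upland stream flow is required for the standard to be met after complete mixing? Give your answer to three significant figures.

Set C_mix = 75: (Q·19.00 + 1160·337.0) / (Q + 1160) = 75
→ Q = 1160·(337.0 − 75)/(75 − 19.00) = 5427 L/s.

5430 L/s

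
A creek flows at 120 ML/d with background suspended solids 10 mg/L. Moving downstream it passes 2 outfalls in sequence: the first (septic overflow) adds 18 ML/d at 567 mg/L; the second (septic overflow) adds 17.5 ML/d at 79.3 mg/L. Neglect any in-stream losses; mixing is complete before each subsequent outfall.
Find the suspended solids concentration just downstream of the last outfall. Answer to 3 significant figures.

82.3 mg/L

Below outfall 1: Q → 138.0 ML/d, C = (120.0·10.00 + 18.00·567.0)/138.0 = 82.65 mg/L.
Below outfall 2: Q → 155.5 ML/d, C = (138.0·82.65 + 17.50·79.30)/155.5 = 82.27 mg/L.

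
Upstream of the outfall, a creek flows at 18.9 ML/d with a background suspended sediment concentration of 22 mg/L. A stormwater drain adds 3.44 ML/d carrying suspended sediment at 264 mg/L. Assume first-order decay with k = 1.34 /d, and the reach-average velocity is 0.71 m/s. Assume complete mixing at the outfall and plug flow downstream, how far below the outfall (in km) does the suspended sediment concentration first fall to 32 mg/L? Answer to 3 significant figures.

Flow-weighted average: C = (18.90·22.00 + 3.440·264.0) / 22.34 = 1324/22.34 = 59.26 mg/L.
Set 59.26·exp(−k·t) = 32 → t = ln(59.26/32)/k = 39740 s = 11.04 h.
Distance = v·t = 0.71·39740 = 28210 m = 28.21 km.

28.2 km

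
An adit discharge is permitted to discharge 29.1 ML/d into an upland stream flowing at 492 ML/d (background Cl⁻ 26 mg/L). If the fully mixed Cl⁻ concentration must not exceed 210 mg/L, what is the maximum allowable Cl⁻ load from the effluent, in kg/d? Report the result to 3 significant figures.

Mass balance at the limit: 492.0·26.00 + 29.10·Cₑ = 521.1·210 → Cₑ = 3321 mg/L.
29.10 ML/d = 0.3368 m³/s. Load = 0.3368 m³/s × 3321 g/m³ × 86 400 s/d = 96640 kg/d.

96600 kg/d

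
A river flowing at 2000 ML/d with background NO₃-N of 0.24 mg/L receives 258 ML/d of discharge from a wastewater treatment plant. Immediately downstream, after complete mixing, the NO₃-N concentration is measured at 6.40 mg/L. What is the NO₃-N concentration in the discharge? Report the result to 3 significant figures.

Mass balance: 2000·0.2400 + 258.0·Cₑ = 2258·6.400
→ Cₑ = (2258·6.400 − 2000·0.2400) / 258.0 = 54.15 mg/L.

54.2 mg/L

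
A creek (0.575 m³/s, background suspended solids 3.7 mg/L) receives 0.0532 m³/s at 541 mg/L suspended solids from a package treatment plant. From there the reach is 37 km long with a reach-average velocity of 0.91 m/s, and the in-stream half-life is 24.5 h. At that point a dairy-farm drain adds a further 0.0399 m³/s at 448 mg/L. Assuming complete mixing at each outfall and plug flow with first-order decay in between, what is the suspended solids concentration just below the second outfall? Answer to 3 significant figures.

Mass balance: C = (0.5750·3.700 + 0.05320·541.0) / 0.6282 = 30.91/0.6282 = 49.20 mg/L; combined flow 0.6282 m³/s.
Travel time t = 37·1000 / 0.91 = 40660 s = 11.29 h.
Half-life 24.5 h → k = ln 2 / 24.5 = 0.02829 h⁻¹ = 0.6790 d⁻¹.
Decay over the reach: 49.20·exp(−kt) = 49.20·0.7265 = 35.74 mg/L.
At the second outfall, C = (0.6282·35.74 + 0.03990·448.0) / (0.6282 + 0.03990) = 60.37 mg/L.

60.4 mg/L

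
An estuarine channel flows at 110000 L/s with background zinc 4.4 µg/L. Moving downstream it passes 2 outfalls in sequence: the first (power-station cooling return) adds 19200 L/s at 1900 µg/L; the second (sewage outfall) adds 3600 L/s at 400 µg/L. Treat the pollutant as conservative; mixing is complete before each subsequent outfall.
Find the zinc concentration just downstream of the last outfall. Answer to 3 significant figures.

289 µg/L

Below outfall 1: Q → 129200 L/s, C = (110000·4.400 + 19200·1900)/129200 = 286.1 µg/L.
Below outfall 2: Q → 132800 L/s, C = (129200·286.1 + 3600·400.0)/132800 = 289.2 µg/L.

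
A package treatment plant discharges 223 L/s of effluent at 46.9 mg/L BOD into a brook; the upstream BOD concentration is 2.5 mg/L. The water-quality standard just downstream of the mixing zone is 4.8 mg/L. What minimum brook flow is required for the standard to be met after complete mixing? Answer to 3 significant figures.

4080 L/s

Set C_mix = 4.8: (Q·2.500 + 223.0·46.90) / (Q + 223.0) = 4.8
→ Q = 223.0·(46.90 − 4.8)/(4.8 − 2.500) = 4082 L/s.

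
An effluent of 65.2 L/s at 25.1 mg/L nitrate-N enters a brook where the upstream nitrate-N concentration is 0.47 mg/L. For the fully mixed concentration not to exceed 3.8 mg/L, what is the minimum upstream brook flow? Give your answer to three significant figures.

Set C_mix = 3.8: (Q·0.4700 + 65.20·25.10) / (Q + 65.20) = 3.8
→ Q = 65.20·(25.10 − 3.8)/(3.8 − 0.4700) = 417.0 L/s.

417 L/s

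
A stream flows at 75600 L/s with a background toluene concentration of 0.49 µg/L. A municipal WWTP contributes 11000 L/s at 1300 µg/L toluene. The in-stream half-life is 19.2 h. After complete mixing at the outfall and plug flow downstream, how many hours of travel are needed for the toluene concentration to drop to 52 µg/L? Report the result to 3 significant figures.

32.1 h

Mass balance: C = (75600·0.4900 + 11000·1300) / 86600 = 14340000/86600 = 165.6 µg/L.
Half-life 19.2 h → k = ln 2 / 19.2 = 0.03610 h⁻¹ = 0.8664 d⁻¹.
165.6·exp(−k·t) = 52 → t = ln(165.6/52)/k = 115500 s = 32.08 h.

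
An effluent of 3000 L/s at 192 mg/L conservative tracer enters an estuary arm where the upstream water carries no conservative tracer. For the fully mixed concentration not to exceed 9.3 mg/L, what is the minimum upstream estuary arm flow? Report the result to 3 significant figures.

58900 L/s

Set C_mix = 9.3: (Q·0 + 3000·192.0) / (Q + 3000) = 9.3
→ Q = 3000·(192.0 − 9.3)/(9.3 − 0) = 58940 L/s.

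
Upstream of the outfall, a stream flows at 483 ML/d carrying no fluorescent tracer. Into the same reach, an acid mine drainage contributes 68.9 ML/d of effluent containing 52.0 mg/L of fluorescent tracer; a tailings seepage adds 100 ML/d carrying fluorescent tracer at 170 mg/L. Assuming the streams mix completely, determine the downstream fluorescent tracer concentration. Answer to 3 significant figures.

31.6 mg/L

After mixing, C = (483.0·0 + 68.90·52.00 + 100.0·170.0) / 651.9 = 20580/651.9 = 31.57 mg/L.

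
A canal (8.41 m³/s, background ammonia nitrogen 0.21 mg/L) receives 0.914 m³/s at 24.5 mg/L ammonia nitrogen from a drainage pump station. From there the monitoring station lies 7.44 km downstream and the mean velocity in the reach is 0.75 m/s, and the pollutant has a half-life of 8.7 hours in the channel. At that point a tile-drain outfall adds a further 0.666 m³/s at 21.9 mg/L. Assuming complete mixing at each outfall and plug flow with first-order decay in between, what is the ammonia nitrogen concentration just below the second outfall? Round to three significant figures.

3.40 mg/L

After mixing, C = (8.410·0.2100 + 0.9140·24.50) / 9.324 = 24.16/9.324 = 2.591 mg/L; combined flow 9.324 m³/s.
Travel time t = 7.44·1000 / 0.75 = 9920 s = 2.756 h.
Half-life 8.7 h → k = ln 2 / 8.7 = 0.07967 h⁻¹ = 1.912 d⁻¹.
Applying C = C₀e^(−kt): 2.591 × 0.8029 = 2.080 mg/L.
Second outfall: C = (9.324·2.080 + 0.6660·21.90)/9.990 = 3.402 mg/L.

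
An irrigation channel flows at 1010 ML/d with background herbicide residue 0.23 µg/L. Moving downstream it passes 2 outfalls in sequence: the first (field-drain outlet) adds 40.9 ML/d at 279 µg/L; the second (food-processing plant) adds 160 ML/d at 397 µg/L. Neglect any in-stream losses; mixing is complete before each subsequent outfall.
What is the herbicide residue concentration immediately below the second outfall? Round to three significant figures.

62.1 µg/L

Outfall 1: combined Q = 1051 ML/d; C = (1010·0.2300 + 40.90·279.0)/1051 = 11.08 µg/L.
Outfall 2: combined Q = 1211 ML/d; C = (1051·11.08 + 160.0·397.0)/1211 = 62.07 µg/L.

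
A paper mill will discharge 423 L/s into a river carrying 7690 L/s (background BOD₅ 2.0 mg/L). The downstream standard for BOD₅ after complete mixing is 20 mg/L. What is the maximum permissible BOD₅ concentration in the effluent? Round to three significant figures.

At the limit, (Qr·Cr + Qe·Cₑ)/(Qr + Qe) = 20:
Cₑ = (8113·20 − 7690·2.000) / 423.0 = 347.2 mg/L.

347 mg/L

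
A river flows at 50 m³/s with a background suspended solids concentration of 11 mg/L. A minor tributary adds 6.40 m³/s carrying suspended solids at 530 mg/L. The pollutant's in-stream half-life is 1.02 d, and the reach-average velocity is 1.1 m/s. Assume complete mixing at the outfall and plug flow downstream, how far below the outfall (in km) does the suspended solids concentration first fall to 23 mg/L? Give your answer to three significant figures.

155 km

After mixing, C = (50.00·11.00 + 6.400·530.0) / 56.40 = 3942/56.40 = 69.89 mg/L.
Half-life 1.02 d → k = ln 2 / 1.02 = 0.6796 d⁻¹.
Set 69.89·exp(−k·t) = 23 → t = ln(69.89/23)/k = 141300 s = 39.25 h.
Distance = v·t = 1.1·141300 = 155400 m = 155.4 km.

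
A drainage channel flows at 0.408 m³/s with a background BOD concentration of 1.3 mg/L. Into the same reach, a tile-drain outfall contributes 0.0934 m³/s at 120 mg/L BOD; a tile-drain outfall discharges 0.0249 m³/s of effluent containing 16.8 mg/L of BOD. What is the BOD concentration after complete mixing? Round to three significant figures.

Flow-weighted average: C = (0.4080·1.300 + 0.09340·120.0 + 0.02490·16.80) / 0.5263 = 12.16/0.5263 = 23.10 mg/L.

23.1 mg/L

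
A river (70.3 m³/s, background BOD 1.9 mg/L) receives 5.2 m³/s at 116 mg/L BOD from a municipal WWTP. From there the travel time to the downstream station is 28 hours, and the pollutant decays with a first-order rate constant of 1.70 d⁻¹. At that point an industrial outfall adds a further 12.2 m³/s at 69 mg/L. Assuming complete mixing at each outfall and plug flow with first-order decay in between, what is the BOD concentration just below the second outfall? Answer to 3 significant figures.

10.8 mg/L

Mass balance: C = (70.30·1.900 + 5.200·116.0) / 75.50 = 736.8/75.50 = 9.759 mg/L; combined flow 75.50 m³/s.
After decay, C = 9.759 × e^(−kt) = 9.759 × 0.1376 = 1.343 mg/L.
Second outfall: C = (75.50·1.343 + 12.20·69.00)/87.70 = 10.75 mg/L.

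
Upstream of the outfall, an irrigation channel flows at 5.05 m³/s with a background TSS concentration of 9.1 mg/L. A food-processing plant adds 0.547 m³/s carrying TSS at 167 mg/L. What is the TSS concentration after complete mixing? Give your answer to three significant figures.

After mixing, C = (5.050·9.100 + 0.5470·167.0) / 5.597 = 137.3/5.597 = 24.53 mg/L.

24.5 mg/L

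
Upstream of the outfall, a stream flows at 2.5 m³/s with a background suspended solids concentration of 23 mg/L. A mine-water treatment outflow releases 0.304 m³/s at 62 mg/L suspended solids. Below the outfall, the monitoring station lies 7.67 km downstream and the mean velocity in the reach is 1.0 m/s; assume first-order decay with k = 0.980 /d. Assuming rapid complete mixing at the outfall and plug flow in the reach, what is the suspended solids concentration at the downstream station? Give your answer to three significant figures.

Mass balance: C = (2.500·23.00 + 0.3040·62.00) / 2.804 = 76.35/2.804 = 27.23 mg/L.
Travel time t = 7.67·1000 / 1.0 = 7670 s = 2.131 h.
Decay over the reach: 27.23·exp(−kt) = 27.23·0.9167 = 24.96 mg/L.

25.0 mg/L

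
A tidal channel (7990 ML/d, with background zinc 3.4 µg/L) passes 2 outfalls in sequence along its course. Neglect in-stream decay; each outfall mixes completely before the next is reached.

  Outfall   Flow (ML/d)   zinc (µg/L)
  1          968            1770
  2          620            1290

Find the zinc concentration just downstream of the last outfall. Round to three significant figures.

265 µg/L

Below outfall 1: Q → 8958 ML/d, C = (7990·3.400 + 968.0·1770)/8958 = 194.3 µg/L.
Below outfall 2: Q → 9578 ML/d, C = (8958·194.3 + 620.0·1290)/9578 = 265.2 µg/L.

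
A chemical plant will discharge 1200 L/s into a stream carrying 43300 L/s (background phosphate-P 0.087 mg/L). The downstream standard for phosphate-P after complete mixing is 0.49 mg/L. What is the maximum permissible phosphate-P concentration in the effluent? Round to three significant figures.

15.0 mg/L

At the limit, (Qr·Cr + Qe·Cₑ)/(Qr + Qe) = 0.49:
Cₑ = (44500·0.49 − 43300·0.08700) / 1200 = 15.03 mg/L.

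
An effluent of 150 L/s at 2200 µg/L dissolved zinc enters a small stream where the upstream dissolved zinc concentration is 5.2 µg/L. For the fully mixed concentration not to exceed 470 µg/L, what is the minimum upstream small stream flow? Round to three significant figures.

Set C_mix = 470: (Q·5.200 + 150.0·2200) / (Q + 150.0) = 470
→ Q = 150.0·(2200 − 470)/(470 − 5.200) = 558.3 L/s.

558 L/s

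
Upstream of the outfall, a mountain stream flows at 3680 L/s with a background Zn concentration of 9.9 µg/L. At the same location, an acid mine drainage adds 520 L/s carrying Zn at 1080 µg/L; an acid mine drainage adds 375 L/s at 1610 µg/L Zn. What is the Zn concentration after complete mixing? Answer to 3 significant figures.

263 µg/L

Mass balance: C = (3680·9.900 + 520.0·1080 + 375.0·1610) / 4575 = 1202000/4575 = 262.7 µg/L.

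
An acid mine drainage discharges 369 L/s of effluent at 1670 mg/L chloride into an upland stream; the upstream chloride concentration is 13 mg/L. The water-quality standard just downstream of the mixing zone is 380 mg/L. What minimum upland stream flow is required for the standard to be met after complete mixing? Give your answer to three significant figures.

1300 L/s

Set C_mix = 380: (Q·13.00 + 369.0·1670) / (Q + 369.0) = 380
→ Q = 369.0·(1670 − 380)/(380 − 13.00) = 1297 L/s.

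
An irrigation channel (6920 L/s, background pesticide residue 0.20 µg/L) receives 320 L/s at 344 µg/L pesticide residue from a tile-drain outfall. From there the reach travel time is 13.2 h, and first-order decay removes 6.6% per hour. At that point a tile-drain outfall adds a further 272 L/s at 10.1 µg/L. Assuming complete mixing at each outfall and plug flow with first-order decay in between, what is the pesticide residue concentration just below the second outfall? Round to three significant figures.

Conservation of mass: C = (6920·0.2000 + 320.0·344.0) / 7240 = 111500/7240 = 15.40 µg/L; combined flow 7240 L/s.
6.6%/h lost → k = −ln(1 − 0.066) = 0.06828 h⁻¹.
First-order decay: C = 15.40·exp(−k·t) = 15.40·0.4060 = 6.251 µg/L.
Second outfall: C = (7240·6.251 + 272.0·10.10)/7512 = 6.391 µg/L.

6.39 µg/L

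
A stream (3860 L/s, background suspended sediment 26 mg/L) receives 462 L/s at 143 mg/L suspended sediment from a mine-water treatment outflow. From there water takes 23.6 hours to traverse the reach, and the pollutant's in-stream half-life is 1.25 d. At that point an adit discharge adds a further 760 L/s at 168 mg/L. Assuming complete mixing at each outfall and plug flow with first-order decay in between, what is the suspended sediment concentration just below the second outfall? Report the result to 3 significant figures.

After mixing, C = (3860·26.00 + 462.0·143.0) / 4322 = 166400/4322 = 38.51 mg/L; combined flow 4322 L/s.
Half-life 1.25 d → k = ln 2 / 1.25 = 0.5545 d⁻¹.
Applying C = C₀e^(−kt): 38.51 × 0.5797 = 22.32 mg/L.
At the second outfall, C = (4322·22.32 + 760.0·168.0) / (4322 + 760.0) = 44.11 mg/L.

44.1 mg/L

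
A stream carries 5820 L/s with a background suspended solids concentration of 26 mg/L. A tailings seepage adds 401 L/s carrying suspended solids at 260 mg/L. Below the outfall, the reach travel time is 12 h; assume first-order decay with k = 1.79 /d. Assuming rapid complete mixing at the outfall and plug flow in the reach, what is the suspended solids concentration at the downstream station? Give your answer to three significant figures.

16.8 mg/L

Conservation of mass: C = (5820·26.00 + 401.0·260.0) / 6221 = 255600/6221 = 41.08 mg/L.
After decay, C = 41.08 × e^(−kt) = 41.08 × 0.4086 = 16.79 mg/L.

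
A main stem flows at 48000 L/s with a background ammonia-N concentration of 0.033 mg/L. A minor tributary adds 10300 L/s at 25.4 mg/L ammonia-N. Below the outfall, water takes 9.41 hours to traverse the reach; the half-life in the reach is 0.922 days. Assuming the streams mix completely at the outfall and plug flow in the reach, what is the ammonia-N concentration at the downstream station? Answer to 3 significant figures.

Flow-weighted average: C = (48000·0.03300 + 10300·25.40) / 58300 = 263200/58300 = 4.515 mg/L.
Half-life 0.922 d → k = ln 2 / 0.922 = 0.7518 d⁻¹.
First-order decay: C = 4.515·exp(−k·t) = 4.515·0.7447 = 3.362 mg/L.

3.36 mg/L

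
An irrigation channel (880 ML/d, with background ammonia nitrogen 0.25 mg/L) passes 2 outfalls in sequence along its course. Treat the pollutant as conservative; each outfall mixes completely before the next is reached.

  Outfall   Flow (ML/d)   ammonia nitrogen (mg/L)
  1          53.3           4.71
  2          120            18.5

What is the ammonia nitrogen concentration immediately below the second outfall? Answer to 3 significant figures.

Outfall 1: combined Q = 933.3 ML/d; C = (880.0·0.2500 + 53.30·4.710)/933.3 = 0.5047 mg/L.
Outfall 2: combined Q = 1053 ML/d; C = (933.3·0.5047 + 120.0·18.50)/1053 = 2.555 mg/L.

2.55 mg/L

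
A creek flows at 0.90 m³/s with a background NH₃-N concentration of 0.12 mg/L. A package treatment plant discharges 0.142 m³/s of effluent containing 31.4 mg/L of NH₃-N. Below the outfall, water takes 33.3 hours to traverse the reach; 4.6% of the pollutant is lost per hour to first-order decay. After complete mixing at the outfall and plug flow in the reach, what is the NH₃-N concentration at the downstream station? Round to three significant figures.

After mixing, C = (0.9000·0.1200 + 0.1420·31.40) / 1.042 = 4.567/1.042 = 4.383 mg/L.
4.6%/h lost → k = −ln(1 − 0.046) = 0.04709 h⁻¹.
After decay, C = 4.383 × e^(−kt) = 4.383 × 0.2084 = 0.9135 mg/L.

0.913 mg/L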